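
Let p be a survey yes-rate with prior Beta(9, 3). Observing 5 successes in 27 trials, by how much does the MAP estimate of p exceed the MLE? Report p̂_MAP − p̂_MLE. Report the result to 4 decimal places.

MAP − MLE = 0.1662

Posterior is Beta(14, 25); MAP = (14−1)/(39−2) = 13/37 ≈ 0.35135.
MLE ignores the prior: p̂_MLE = k/n = 5/27 ≈ 0.18519.
Difference = 13/37 − 5/27 = 166/999 ≈ 0.1662.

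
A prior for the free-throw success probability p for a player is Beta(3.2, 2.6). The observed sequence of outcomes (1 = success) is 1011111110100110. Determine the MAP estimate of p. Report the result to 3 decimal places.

p̂_MAP = 0.667

Prior: Beta(3.2, 2.6).
Data: 11 successes in 16 trials (from the sequence). The binomial likelihood contributes p^11(1−p)^5, so the posterior is Beta(3.2+11, 2.6+5) = Beta(14.2, 7.6).
For Beta(a, b) with a, b > 1 the mode is (a−1)/(a+b−2) = 13.2/19.8 ≈ 0.667.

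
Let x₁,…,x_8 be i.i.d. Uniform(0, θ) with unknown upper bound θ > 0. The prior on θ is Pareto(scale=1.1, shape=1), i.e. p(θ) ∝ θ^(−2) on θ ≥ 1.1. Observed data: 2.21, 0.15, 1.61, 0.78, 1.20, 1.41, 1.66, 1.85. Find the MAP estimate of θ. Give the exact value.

θ̂_MAP = 2.21

The Uniform(0, θ) likelihood is θ^(−n) for θ ≥ max(xᵢ), zero otherwise. Here max(xᵢ) = 2.21.
Posterior ∝ θ^(−2) · θ^(−8) = θ^(−10) on θ ≥ max(1.1, 2.21) = 2.21.
This density is strictly decreasing in θ, so the posterior mode lies at the lower boundary of the support.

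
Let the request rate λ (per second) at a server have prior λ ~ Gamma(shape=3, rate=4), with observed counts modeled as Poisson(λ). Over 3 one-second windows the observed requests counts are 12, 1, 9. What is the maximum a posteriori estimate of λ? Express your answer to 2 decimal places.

λ̂_MAP = 3.43

Σxᵢ = 12+1+9 = 22, with n = 3.
Posterior ∝ λ^2e^(−4λ) · λ^22e^(−3λ) = λ^24e^(−7λ), i.e. Gamma(shape=25, rate=7).
The mode of a Gamma(a, b) with a ≥ 1 (shape–rate) is (a−1)/b = 24/7 ≈ 3.43.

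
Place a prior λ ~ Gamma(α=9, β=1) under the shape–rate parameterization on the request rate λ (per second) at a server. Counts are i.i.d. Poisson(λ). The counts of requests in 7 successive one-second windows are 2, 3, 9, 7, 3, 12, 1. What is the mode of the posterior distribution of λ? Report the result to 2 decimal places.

Σxᵢ = 2+3+9+7+3+12+1 = 37, with n = 7.
Posterior ∝ λ^8e^(−1λ) · λ^37e^(−7λ) = λ^45e^(−8λ), i.e. Gamma(shape=46, rate=8).
The mode of a Gamma(a, b) with a ≥ 1 (shape–rate) is (a−1)/b = 45/8 ≈ 5.63.

λ̂_MAP = 5.63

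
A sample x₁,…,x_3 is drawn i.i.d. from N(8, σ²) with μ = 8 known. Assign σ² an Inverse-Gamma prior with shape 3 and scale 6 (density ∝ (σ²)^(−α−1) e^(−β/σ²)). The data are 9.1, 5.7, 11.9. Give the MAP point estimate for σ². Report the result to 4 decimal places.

σ̂²_MAP = 3.0645

Sum of squared deviations about the known mean: SS = (9.1−8)² + (5.7−8)² + (11.9−8)² = 21.71.
The Normal likelihood contributes (σ²)^(−n/2) exp(−SS/(2σ²)), so the posterior is Inverse-Gamma(α + n/2, β + SS/2) = Inverse-Gamma(4.5, 16.855).
The mode of Inverse-Gamma(a, b) is b/(a+1) = 16.855/5.5 ≈ 3.0645.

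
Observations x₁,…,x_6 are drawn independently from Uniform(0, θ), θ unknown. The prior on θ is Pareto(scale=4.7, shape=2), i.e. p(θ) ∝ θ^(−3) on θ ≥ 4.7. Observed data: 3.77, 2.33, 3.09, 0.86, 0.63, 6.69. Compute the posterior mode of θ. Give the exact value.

θ̂_MAP = 6.69

The Uniform(0, θ) likelihood is θ^(−n) for θ ≥ max(xᵢ), zero otherwise. Here max(xᵢ) = 6.69.
Posterior ∝ θ^(−3) · θ^(−6) = θ^(−9) on θ ≥ max(4.7, 6.69) = 6.69.
This density is strictly decreasing in θ, so the posterior mode lies at the lower boundary of the support.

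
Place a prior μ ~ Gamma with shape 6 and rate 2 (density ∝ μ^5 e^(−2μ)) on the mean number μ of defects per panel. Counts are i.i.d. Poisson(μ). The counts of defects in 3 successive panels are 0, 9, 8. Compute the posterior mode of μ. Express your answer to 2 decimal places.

μ̂_MAP = 4.40

Σxᵢ = 0+9+8 = 17, with n = 3.
Posterior ∝ μ^5e^(−2μ) · μ^17e^(−3μ) = μ^22e^(−5μ), i.e. Gamma(shape=23, rate=5).
The mode of a Gamma(a, b) with a ≥ 1 (shape–rate) is (a−1)/b = 22/5 ≈ 4.40.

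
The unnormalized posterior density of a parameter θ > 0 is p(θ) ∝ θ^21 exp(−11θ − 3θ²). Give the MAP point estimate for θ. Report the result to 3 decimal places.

θ̂_MAP = 1.167

ℓ'(θ) = 21/θ − 11 − 6θ. Setting this to zero and multiplying by θ: 6θ² + 11θ − 21 = 0.
θ = (−11 + √(11² + 4·6·21)) / (2·6) = (−11 + √625) / 12 = (−11 + 25)/12 = 7/6.
ℓ''(θ) = −21/θ² − 6 < 0, confirming a maximum.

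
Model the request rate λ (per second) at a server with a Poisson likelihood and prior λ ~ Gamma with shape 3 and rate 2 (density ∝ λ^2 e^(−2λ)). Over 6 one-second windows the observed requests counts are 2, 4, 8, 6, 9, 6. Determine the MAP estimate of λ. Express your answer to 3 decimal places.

λ̂_MAP = 4.625

Σxᵢ = 2+4+8+6+9+6 = 35, with n = 6.
Posterior ∝ λ^2e^(−2λ) · λ^35e^(−6λ) = λ^37e^(−8λ), i.e. Gamma(shape=38, rate=8).
The mode of a Gamma(a, b) with a ≥ 1 (shape–rate) is (a−1)/b = 37/8 ≈ 4.625.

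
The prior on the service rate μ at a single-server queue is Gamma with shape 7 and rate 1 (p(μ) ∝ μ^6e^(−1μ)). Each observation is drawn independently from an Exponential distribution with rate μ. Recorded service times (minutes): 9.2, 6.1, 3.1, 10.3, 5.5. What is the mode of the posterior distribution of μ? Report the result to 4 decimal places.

The Exponential(rate=μ) likelihood is ∝ μ^n e^(−μΣtᵢ). Here n = 5 and Σtᵢ = 9.2 + 6.1 + 3.1 + 10.3 + 5.5 = 34.2.
Posterior ∝ μ^6e^(−1μ) · μ^5e^(−34.2μ) = μ^11e^(−35.2μ), i.e. Gamma(12, 35.2).
Mode = (a−1)/b = 11/35.2 ≈ 0.3125.

μ̂_MAP = 0.3125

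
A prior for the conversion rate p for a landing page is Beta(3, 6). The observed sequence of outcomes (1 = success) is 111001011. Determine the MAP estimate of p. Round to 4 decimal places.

p̂_MAP = 0.5000

Prior: Beta(3, 6).
Data: 6 successes in 9 trials (from the sequence). The binomial likelihood contributes p^6(1−p)^3, so the posterior is Beta(3+6, 6+3) = Beta(9, 9).
For Beta(a, b) with a, b > 1 the mode is (a−1)/(a+b−2) = 8/16 ≈ 0.5000.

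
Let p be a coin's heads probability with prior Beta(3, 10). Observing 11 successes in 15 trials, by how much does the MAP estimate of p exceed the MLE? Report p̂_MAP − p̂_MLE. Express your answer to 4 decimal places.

MAP − MLE = -0.2333

Posterior is Beta(14, 14); MAP = (14−1)/(28−2) = 13/26 ≈ 0.50000.
MLE ignores the prior: p̂_MLE = k/n = 11/15 ≈ 0.73333.
Difference = 13/26 − 11/15 = -7/30 ≈ -0.2333.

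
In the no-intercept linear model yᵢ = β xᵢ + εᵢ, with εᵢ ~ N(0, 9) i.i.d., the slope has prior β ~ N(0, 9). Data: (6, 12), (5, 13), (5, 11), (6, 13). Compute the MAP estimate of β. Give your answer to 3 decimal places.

β̂_MAP = 2.195

log p(β | y) = −Σ(yᵢ − βxᵢ)²/(2·9) − β²/(2·9) + const.
Setting the derivative to zero: Σxᵢ(yᵢ − βxᵢ)/9 − β/9 = 0, so β = Σxᵢyᵢ / (Σxᵢ² + σ²/τ²).
Σxᵢyᵢ = 6·12 + 5·13 + 5·11 + 6·13 = 270; Σxᵢ² = 122; σ²/τ² = 1.
β̂_MAP = 270 / (122 + 1) = 270/123 ≈ 2.195.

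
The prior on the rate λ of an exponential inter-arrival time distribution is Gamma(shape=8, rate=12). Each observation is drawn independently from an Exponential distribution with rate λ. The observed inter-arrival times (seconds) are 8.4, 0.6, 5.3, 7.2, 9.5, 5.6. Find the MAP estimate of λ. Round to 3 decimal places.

λ̂_MAP = 0.267

The Exponential(rate=λ) likelihood is ∝ λ^n e^(−λΣtᵢ). Here n = 6 and Σtᵢ = 8.4 + 0.6 + 5.3 + 7.2 + 9.5 + 5.6 = 36.6.
Posterior ∝ λ^7e^(−12λ) · λ^6e^(−36.6λ) = λ^13e^(−48.6λ), i.e. Gamma(14, 48.6).
Mode = (a−1)/b = 13/48.6 ≈ 0.267.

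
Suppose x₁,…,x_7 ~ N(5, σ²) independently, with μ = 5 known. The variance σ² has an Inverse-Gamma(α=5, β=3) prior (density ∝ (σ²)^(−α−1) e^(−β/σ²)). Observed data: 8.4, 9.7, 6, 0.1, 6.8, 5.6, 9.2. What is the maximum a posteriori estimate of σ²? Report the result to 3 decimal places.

σ̂²_MAP = 4.521

Sum of squared deviations about the known mean: SS = (8.4−5)² + (9.7−5)² + (6−5)² + (0.1−5)² + (6.8−5)² + (5.6−5)² + (9.2−5)² = 79.9.
The Normal likelihood contributes (σ²)^(−n/2) exp(−SS/(2σ²)), so the posterior is Inverse-Gamma(α + n/2, β + SS/2) = Inverse-Gamma(8.5, 42.95).
The mode of Inverse-Gamma(a, b) is b/(a+1) = 42.95/9.5 ≈ 4.521.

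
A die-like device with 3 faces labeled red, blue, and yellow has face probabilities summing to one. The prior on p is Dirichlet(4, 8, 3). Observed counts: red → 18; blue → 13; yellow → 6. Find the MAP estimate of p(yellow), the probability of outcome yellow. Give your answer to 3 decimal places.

The posterior is Dirichlet(αᵢ + nᵢ) = Dirichlet(22, 21, 9).
For a Dirichlet(a₁,…,a_K) with all aᵢ > 1, the mode has j-th component (aⱼ − 1)/(Σaᵢ − K).
Here Σaᵢ = 52 and K = 3, so p(yellow) = (9 − 1)/(52 − 3) = 8/49 ≈ 0.163.

MAP estimate of p(yellow) = 0.163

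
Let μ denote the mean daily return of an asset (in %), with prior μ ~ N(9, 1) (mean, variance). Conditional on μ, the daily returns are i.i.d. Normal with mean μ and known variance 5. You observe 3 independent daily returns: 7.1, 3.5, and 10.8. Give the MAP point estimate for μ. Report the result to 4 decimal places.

n = 3; x̄ = (7.1 + 3.5 + 10.8)/3 = 21.4/3 = 107/15 ≈ 7.1333.
For a Normal prior and Normal likelihood with known variance, the posterior is Normal; its mode equals its mean, the precision-weighted average.
Prior precision 1/σ₀² = 1/1 = 1; data precision n/σ² = 3/5 = 0.6.
μ̂ = (1·9 + 0.6·(107/15)) / (1 + 0.6) = 13.28/1.6 = 8.3000.

μ̂_MAP = 8.3000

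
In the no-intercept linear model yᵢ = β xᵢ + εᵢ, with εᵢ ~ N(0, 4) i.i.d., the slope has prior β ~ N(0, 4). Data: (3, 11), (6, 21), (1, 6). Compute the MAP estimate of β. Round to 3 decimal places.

β̂_MAP = 3.511

log p(β | y) = −Σ(yᵢ − βxᵢ)²/(2·4) − β²/(2·4) + const.
Setting the derivative to zero: Σxᵢ(yᵢ − βxᵢ)/4 − β/4 = 0, so β = Σxᵢyᵢ / (Σxᵢ² + σ²/τ²).
Σxᵢyᵢ = 3·11 + 6·21 + 1·6 = 165; Σxᵢ² = 46; σ²/τ² = 1.
β̂_MAP = 165 / (46 + 1) = 165/47 ≈ 3.511.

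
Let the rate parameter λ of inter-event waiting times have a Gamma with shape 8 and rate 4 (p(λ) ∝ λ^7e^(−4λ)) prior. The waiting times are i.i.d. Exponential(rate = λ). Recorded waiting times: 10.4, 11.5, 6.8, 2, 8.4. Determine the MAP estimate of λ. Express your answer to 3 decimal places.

The Exponential(rate=λ) likelihood is ∝ λ^n e^(−λΣtᵢ). Here n = 5 and Σtᵢ = 10.4 + 11.5 + 6.8 + 2 + 8.4 = 39.1.
Posterior ∝ λ^7e^(−4λ) · λ^5e^(−39.1λ) = λ^12e^(−43.1λ), i.e. Gamma(13, 43.1).
Mode = (a−1)/b = 12/43.1 ≈ 0.278.

λ̂_MAP = 0.278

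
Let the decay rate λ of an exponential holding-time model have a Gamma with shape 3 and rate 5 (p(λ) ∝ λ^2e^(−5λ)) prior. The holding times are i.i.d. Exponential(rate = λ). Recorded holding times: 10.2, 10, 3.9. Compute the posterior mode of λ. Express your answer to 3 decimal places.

λ̂_MAP = 0.172

The Exponential(rate=λ) likelihood is ∝ λ^n e^(−λΣtᵢ). Here n = 3 and Σtᵢ = 10.2 + 10 + 3.9 = 24.1.
Posterior ∝ λ^2e^(−5λ) · λ^3e^(−24.1λ) = λ^5e^(−29.1λ), i.e. Gamma(6, 29.1).
Mode = (a−1)/b = 5/29.1 ≈ 0.172.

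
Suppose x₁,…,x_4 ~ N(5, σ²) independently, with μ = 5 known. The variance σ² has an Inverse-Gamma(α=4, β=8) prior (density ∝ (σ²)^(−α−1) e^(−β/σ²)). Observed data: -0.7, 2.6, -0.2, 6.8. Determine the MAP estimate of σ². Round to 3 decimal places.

σ̂²_MAP = 6.038

Sum of squared deviations about the known mean: SS = (-0.7−5)² + (2.6−5)² + (-0.2−5)² + (6.8−5)² = 68.53.
The Normal likelihood contributes (σ²)^(−n/2) exp(−SS/(2σ²)), so the posterior is Inverse-Gamma(α + n/2, β + SS/2) = Inverse-Gamma(6, 42.265).
The mode of Inverse-Gamma(a, b) is b/(a+1) = 42.265/7 ≈ 6.038.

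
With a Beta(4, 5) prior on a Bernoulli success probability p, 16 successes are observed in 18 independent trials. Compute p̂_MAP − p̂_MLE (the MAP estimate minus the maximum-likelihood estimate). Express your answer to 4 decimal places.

Posterior is Beta(20, 7); MAP = (20−1)/(27−2) = 19/25 ≈ 0.76000.
MLE ignores the prior: p̂_MLE = k/n = 16/18 ≈ 0.88889.
Difference = 19/25 − 16/18 = -29/225 ≈ -0.1289.

MAP − MLE = -0.1289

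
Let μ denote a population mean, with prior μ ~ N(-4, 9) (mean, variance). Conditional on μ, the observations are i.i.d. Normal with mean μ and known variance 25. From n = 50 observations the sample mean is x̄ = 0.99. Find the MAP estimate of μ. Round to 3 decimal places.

μ̂_MAP = 0.727

n = 50, x̄ = 0.99.
For a Normal prior and Normal likelihood with known variance, the posterior is Normal; its mode equals its mean, the precision-weighted average.
Prior precision 1/σ₀² = 1/9; data precision n/σ² = 50/25 = 2.
μ̂ = ((1/9)·(-4) + 2·0.99) / (1/9 + 2) = (691/450)/(19/9) = 691/950 ≈ 0.727.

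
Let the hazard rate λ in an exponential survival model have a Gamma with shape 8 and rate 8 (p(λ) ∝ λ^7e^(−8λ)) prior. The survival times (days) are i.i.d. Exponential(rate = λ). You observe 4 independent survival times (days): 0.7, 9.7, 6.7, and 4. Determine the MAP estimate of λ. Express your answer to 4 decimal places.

The Exponential(rate=λ) likelihood is ∝ λ^n e^(−λΣtᵢ). Here n = 4 and Σtᵢ = 0.7 + 9.7 + 6.7 + 4 = 21.1.
Posterior ∝ λ^7e^(−8λ) · λ^4e^(−21.1λ) = λ^11e^(−29.1λ), i.e. Gamma(12, 29.1).
Mode = (a−1)/b = 11/29.1 ≈ 0.3780.

λ̂_MAP = 0.3780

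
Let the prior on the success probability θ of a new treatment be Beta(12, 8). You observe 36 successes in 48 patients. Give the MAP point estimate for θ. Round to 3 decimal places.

Prior: Beta(12, 8).
Data: 36 successes in 48 trials. The binomial likelihood contributes θ^36(1−θ)^12, so the posterior is Beta(12+36, 8+12) = Beta(48, 20).
For Beta(a, b) with a, b > 1 the mode is (a−1)/(a+b−2) = 47/66 ≈ 0.712.

θ̂_MAP = 0.712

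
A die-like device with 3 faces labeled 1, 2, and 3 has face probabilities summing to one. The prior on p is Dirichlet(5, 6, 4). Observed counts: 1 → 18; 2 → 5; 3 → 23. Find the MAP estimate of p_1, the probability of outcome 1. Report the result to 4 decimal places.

The posterior is Dirichlet(αᵢ + nᵢ) = Dirichlet(23, 11, 27).
For a Dirichlet(a₁,…,a_K) with all aᵢ > 1, the mode has j-th component (aⱼ − 1)/(Σaᵢ − K).
Here Σaᵢ = 61 and K = 3, so p_1 = (23 − 1)/(61 − 3) = 22/58 ≈ 0.3793.

MAP estimate: 0.3793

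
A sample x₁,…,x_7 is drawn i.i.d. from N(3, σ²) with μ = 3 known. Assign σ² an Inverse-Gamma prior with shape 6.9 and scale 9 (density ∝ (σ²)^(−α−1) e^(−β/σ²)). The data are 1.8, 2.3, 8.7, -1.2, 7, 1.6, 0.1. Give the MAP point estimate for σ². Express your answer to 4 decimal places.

σ̂²_MAP = 4.2294

Sum of squared deviations about the known mean: SS = (1.8−3)² + (2.3−3)² + (8.7−3)² + (-1.2−3)² + (7−3)² + (1.6−3)² + (0.1−3)² = 78.43.
The Normal likelihood contributes (σ²)^(−n/2) exp(−SS/(2σ²)), so the posterior is Inverse-Gamma(α + n/2, β + SS/2) = Inverse-Gamma(10.4, 48.215).
The mode of Inverse-Gamma(a, b) is b/(a+1) = 48.215/11.4 ≈ 4.2294.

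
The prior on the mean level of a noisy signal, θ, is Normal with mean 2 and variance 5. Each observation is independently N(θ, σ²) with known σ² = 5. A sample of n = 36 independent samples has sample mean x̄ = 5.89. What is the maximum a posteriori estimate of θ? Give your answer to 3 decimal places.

n = 36, x̄ = 5.89.
For a Normal prior and Normal likelihood with known variance, the posterior is Normal; its mode equals its mean, the precision-weighted average.
Prior precision 1/σ₀² = 1/5 = 0.2; data precision n/σ² = 36/5 = 7.2.
θ̂ = (0.2·2 + 7.2·5.89) / (0.2 + 7.2) = 42.808/7.4 = 5351/925 ≈ 5.785.

θ̂_MAP = 5.785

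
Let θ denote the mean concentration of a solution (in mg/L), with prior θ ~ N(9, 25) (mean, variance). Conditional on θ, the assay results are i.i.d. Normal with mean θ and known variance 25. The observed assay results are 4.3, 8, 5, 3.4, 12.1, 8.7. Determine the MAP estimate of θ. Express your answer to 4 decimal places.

n = 6; x̄ = (4.3 + 8 + 5 + 3.4 + 12.1 + 8.7)/6 = 41.5/6 = 83/12 ≈ 6.9167.
For a Normal prior and Normal likelihood with known variance, the posterior is Normal; its mode equals its mean, the precision-weighted average.
Prior precision 1/σ₀² = 1/25 = 0.04; data precision n/σ² = 6/25 = 0.24.
θ̂ = (0.04·9 + 0.24·(83/12)) / (0.04 + 0.24) = 2.02/0.28 = 101/14 ≈ 7.2143.

θ̂_MAP = 7.2143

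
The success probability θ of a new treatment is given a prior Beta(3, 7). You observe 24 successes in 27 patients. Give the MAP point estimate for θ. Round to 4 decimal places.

θ̂_MAP = 0.7429

Prior: Beta(3, 7).
Data: 24 successes in 27 trials. The binomial likelihood contributes θ^24(1−θ)^3, so the posterior is Beta(3+24, 7+3) = Beta(27, 10).
For Beta(a, b) with a, b > 1 the mode is (a−1)/(a+b−2) = 26/35 ≈ 0.7429.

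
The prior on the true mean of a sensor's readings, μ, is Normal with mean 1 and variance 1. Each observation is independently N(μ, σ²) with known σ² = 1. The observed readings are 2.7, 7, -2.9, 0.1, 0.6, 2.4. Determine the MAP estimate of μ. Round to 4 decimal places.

μ̂_MAP = 1.5571

n = 6; x̄ = (2.7 + 7 + (-2.9) + 0.1 + 0.6 + 2.4)/6 = 9.9/6 = 1.65.
For a Normal prior and Normal likelihood with known variance, the posterior is Normal; its mode equals its mean, the precision-weighted average.
Prior precision 1/σ₀² = 1/1 = 1; data precision n/σ² = 6/1 = 6.
μ̂ = (1·1 + 6·1.65) / (1 + 6) = 10.9/7 = 109/70 ≈ 1.5571.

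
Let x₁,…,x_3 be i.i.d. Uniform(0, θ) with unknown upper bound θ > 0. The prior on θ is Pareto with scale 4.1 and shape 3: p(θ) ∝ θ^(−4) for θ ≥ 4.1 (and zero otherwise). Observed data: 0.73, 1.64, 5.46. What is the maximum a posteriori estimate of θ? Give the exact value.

The Uniform(0, θ) likelihood is θ^(−n) for θ ≥ max(xᵢ), zero otherwise. Here max(xᵢ) = 5.46.
Posterior ∝ θ^(−4) · θ^(−3) = θ^(−7) on θ ≥ max(4.1, 5.46) = 5.46.
This density is strictly decreasing in θ, so the posterior mode lies at the lower boundary of the support.

θ̂_MAP = 5.46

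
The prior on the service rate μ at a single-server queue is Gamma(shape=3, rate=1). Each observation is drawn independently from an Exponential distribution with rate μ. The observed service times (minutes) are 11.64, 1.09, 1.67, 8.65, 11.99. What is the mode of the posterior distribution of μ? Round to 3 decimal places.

The Exponential(rate=μ) likelihood is ∝ μ^n e^(−μΣtᵢ). Here n = 5 and Σtᵢ = 11.64 + 1.09 + 1.67 + 8.65 + 11.99 = 35.04.
Posterior ∝ μ^2e^(−1μ) · μ^5e^(−35.04μ) = μ^7e^(−36.04μ), i.e. Gamma(8, 36.04).
Mode = (a−1)/b = 7/36.04 ≈ 0.194.

μ̂_MAP = 0.194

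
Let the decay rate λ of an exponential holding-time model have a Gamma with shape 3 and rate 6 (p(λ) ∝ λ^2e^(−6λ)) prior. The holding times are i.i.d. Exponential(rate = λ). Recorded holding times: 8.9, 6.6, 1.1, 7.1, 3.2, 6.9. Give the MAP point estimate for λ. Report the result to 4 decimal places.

λ̂_MAP = 0.2010

The Exponential(rate=λ) likelihood is ∝ λ^n e^(−λΣtᵢ). Here n = 6 and Σtᵢ = 8.9 + 6.6 + 1.1 + 7.1 + 3.2 + 6.9 = 33.8.
Posterior ∝ λ^2e^(−6λ) · λ^6e^(−33.8λ) = λ^8e^(−39.8λ), i.e. Gamma(9, 39.8).
Mode = (a−1)/b = 8/39.8 ≈ 0.2010.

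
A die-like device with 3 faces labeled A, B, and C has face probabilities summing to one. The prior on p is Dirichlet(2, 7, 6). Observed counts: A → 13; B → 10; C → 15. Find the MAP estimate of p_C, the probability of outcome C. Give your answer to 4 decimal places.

The posterior is Dirichlet(αᵢ + nᵢ) = Dirichlet(15, 17, 21).
For a Dirichlet(a₁,…,a_K) with all aᵢ > 1, the mode has j-th component (aⱼ − 1)/(Σaᵢ − K).
Here Σaᵢ = 53 and K = 3, so p_C = (21 − 1)/(53 − 3) = 20/50 ≈ 0.4000.

MAP estimate of p_C = 0.4000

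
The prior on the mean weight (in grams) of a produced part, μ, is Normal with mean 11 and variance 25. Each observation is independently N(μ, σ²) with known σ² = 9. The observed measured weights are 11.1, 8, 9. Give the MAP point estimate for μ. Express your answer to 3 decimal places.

n = 3; x̄ = (11.1 + 8 + 9)/3 = 28.1/3 = 281/30 ≈ 9.3667.
For a Normal prior and Normal likelihood with known variance, the posterior is Normal; its mode equals its mean, the precision-weighted average.
Prior precision 1/σ₀² = 1/25 = 0.04; data precision n/σ² = 3/9 = 1/3.
μ̂ = (0.04·11 + (1/3)·(281/30)) / (0.04 + 1/3) = (1603/450)/(28/75) = 229/24 ≈ 9.542.

μ̂_MAP = 9.542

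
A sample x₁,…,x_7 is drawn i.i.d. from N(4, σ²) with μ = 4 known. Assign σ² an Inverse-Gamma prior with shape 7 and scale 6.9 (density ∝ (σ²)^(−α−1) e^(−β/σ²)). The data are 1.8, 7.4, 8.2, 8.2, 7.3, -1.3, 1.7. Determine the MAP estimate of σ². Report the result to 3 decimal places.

σ̂²_MAP = 4.772

Sum of squared deviations about the known mean: SS = (1.8−4)² + (7.4−4)² + (8.2−4)² + (8.2−4)² + (7.3−4)² + (-1.3−4)² + (1.7−4)² = 95.95.
The Normal likelihood contributes (σ²)^(−n/2) exp(−SS/(2σ²)), so the posterior is Inverse-Gamma(α + n/2, β + SS/2) = Inverse-Gamma(10.5, 54.875).
The mode of Inverse-Gamma(a, b) is b/(a+1) = 54.875/11.5 ≈ 4.772.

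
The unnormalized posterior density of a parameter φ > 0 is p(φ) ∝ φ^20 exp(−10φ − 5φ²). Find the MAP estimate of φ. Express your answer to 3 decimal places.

ℓ'(φ) = 20/φ − 10 − 10φ. Setting this to zero and multiplying by φ: 10φ² + 10φ − 20 = 0.
φ = (−10 + √(10² + 4·10·20)) / (2·10) = (−10 + √900) / 20 = (−10 + 30)/20 = 1.
ℓ''(φ) = −20/φ² − 10 < 0, confirming a maximum.

φ̂_MAP = 1.000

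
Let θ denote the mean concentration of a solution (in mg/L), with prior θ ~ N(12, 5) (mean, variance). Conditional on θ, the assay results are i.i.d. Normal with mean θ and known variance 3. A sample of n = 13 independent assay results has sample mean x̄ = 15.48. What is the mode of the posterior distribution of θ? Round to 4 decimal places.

θ̂_MAP = 15.3265

n = 13, x̄ = 15.48.
For a Normal prior and Normal likelihood with known variance, the posterior is Normal; its mode equals its mean, the precision-weighted average.
Prior precision 1/σ₀² = 1/5 = 0.2; data precision n/σ² = 13/3.
θ̂ = (0.2·12 + (13/3)·15.48) / (0.2 + 13/3) = 69.48/(68/15) = 5211/340 ≈ 15.3265.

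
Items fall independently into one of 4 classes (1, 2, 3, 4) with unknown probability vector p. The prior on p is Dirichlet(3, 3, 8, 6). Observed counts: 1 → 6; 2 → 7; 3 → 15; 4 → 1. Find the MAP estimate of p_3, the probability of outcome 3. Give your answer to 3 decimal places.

MAP estimate: 0.489

The posterior is Dirichlet(αᵢ + nᵢ) = Dirichlet(9, 10, 23, 7).
For a Dirichlet(a₁,…,a_K) with all aᵢ > 1, the mode has j-th component (aⱼ − 1)/(Σaᵢ − K).
Here Σaᵢ = 49 and K = 4, so p_3 = (23 − 1)/(49 − 4) = 22/45 ≈ 0.489.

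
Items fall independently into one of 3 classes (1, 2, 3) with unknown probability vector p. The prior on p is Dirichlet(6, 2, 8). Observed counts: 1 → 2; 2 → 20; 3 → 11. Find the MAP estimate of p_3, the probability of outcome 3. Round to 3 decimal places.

MAP estimate: 0.391

The posterior is Dirichlet(αᵢ + nᵢ) = Dirichlet(8, 22, 19).
For a Dirichlet(a₁,…,a_K) with all aᵢ > 1, the mode has j-th component (aⱼ − 1)/(Σaᵢ − K).
Here Σaᵢ = 49 and K = 3, so p_3 = (19 − 1)/(49 − 3) = 18/46 ≈ 0.391.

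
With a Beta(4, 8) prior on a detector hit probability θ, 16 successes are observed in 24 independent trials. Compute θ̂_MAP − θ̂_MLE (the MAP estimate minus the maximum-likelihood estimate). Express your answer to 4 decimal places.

MAP − MLE = -0.1078

Posterior is Beta(20, 16); MAP = (20−1)/(36−2) = 19/34 ≈ 0.55882.
MLE ignores the prior: θ̂_MLE = k/n = 16/24 ≈ 0.66667.
Difference = 19/34 − 16/24 = -11/102 ≈ -0.1078.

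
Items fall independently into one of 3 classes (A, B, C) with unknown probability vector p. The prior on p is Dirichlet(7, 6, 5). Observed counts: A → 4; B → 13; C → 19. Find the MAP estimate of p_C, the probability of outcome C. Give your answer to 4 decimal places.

MAP estimate of p_C = 0.4510

The posterior is Dirichlet(αᵢ + nᵢ) = Dirichlet(11, 19, 24).
For a Dirichlet(a₁,…,a_K) with all aᵢ > 1, the mode has j-th component (aⱼ − 1)/(Σaᵢ − K).
Here Σaᵢ = 54 and K = 3, so p_C = (24 − 1)/(54 − 3) = 23/51 ≈ 0.4510.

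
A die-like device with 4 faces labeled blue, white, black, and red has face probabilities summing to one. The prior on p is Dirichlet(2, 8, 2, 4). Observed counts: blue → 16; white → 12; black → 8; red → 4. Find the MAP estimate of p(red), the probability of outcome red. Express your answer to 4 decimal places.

MAP estimate of p(red) = 0.1346

The posterior is Dirichlet(αᵢ + nᵢ) = Dirichlet(18, 20, 10, 8).
For a Dirichlet(a₁,…,a_K) with all aᵢ > 1, the mode has j-th component (aⱼ − 1)/(Σaᵢ − K).
Here Σaᵢ = 56 and K = 4, so p(red) = (8 − 1)/(56 − 4) = 7/52 ≈ 0.1346.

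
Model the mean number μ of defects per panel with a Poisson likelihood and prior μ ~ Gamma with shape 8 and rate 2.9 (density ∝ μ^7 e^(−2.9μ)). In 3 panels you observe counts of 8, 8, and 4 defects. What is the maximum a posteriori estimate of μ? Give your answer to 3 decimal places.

Σxᵢ = 8+8+4 = 20, with n = 3.
Posterior ∝ μ^7e^(−2.9μ) · μ^20e^(−3μ) = μ^27e^(−5.9μ), i.e. Gamma(shape=28, rate=5.9).
The mode of a Gamma(a, b) with a ≥ 1 (shape–rate) is (a−1)/b = 27/5.9 ≈ 4.576.

μ̂_MAP = 4.576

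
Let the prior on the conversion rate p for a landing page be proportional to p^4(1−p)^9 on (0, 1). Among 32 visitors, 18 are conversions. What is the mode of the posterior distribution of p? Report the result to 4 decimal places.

p̂_MAP = 0.4889

The prior density ∝ p^4(1−p)^9 is the kernel of Beta(5, 10).
Data: 18 successes in 32 trials. The binomial likelihood contributes p^18(1−p)^14, so the posterior is Beta(5+18, 10+14) = Beta(23, 24).
For Beta(a, b) with a, b > 1 the mode is (a−1)/(a+b−2) = 22/45 ≈ 0.4889.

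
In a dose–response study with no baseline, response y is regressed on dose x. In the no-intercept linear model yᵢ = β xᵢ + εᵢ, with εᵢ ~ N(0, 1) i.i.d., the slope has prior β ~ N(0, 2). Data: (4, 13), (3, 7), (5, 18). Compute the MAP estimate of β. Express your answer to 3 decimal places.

β̂_MAP = 3.228

log p(β | y) = −Σ(yᵢ − βxᵢ)²/(2·1) − β²/(2·2) + const.
Setting the derivative to zero: Σxᵢ(yᵢ − βxᵢ)/1 − β/2 = 0, so β = Σxᵢyᵢ / (Σxᵢ² + σ²/τ²).
Σxᵢyᵢ = 4·13 + 3·7 + 5·18 = 163; Σxᵢ² = 50; σ²/τ² = 0.5.
β̂_MAP = 163 / (50 + 0.5) = 163/50.5 ≈ 3.228.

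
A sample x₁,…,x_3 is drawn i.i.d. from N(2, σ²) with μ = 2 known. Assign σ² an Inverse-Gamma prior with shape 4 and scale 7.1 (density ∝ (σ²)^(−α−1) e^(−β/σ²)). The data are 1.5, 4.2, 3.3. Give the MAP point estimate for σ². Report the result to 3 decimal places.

σ̂²_MAP = 1.614

Sum of squared deviations about the known mean: SS = (1.5−2)² + (4.2−2)² + (3.3−2)² = 6.78.
The Normal likelihood contributes (σ²)^(−n/2) exp(−SS/(2σ²)), so the posterior is Inverse-Gamma(α + n/2, β + SS/2) = Inverse-Gamma(5.5, 10.49).
The mode of Inverse-Gamma(a, b) is b/(a+1) = 10.49/6.5 ≈ 1.614.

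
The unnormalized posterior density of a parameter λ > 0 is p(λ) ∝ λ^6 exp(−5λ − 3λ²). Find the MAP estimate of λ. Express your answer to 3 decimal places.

ℓ'(λ) = 6/λ − 5 − 6λ. Setting this to zero and multiplying by λ: 6λ² + 5λ − 6 = 0.
λ = (−5 + √(5² + 4·6·6)) / (2·6) = (−5 + √169) / 12 = (−5 + 13)/12 = 2/3.
ℓ''(λ) = −6/λ² − 6 < 0, confirming a maximum.

λ̂_MAP = 0.667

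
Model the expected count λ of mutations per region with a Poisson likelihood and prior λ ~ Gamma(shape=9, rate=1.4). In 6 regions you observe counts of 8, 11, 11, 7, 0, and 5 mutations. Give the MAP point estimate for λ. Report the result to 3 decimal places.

Σxᵢ = 8+11+11+7+0+5 = 42, with n = 6.
Posterior ∝ λ^8e^(−1.4λ) · λ^42e^(−6λ) = λ^50e^(−7.4λ), i.e. Gamma(shape=51, rate=7.4).
The mode of a Gamma(a, b) with a ≥ 1 (shape–rate) is (a−1)/b = 50/7.4 ≈ 6.757.

λ̂_MAP = 6.757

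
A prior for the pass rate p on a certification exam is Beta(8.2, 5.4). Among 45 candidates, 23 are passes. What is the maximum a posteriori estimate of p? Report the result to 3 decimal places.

p̂_MAP = 0.534

Prior: Beta(8.2, 5.4).
Data: 23 successes in 45 trials. The binomial likelihood contributes p^23(1−p)^22, so the posterior is Beta(8.2+23, 5.4+22) = Beta(31.2, 27.4).
For Beta(a, b) with a, b > 1 the mode is (a−1)/(a+b−2) = 30.2/56.6 ≈ 0.534.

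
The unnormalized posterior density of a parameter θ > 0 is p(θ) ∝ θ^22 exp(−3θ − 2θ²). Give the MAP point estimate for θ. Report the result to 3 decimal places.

θ̂_MAP = 2.000

ℓ'(θ) = 22/θ − 3 − 4θ. Setting this to zero and multiplying by θ: 4θ² + 3θ − 22 = 0.
θ = (−3 + √(3² + 4·4·22)) / (2·4) = (−3 + √361) / 8 = (−3 + 19)/8 = 2.
ℓ''(θ) = −22/θ² − 4 < 0, confirming a maximum.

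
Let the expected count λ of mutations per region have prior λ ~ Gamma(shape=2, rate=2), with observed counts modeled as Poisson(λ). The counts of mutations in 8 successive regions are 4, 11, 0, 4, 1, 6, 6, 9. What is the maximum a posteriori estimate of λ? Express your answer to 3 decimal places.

Σxᵢ = 4+11+0+4+1+6+6+9 = 41, with n = 8.
Posterior ∝ λe^(−2λ) · λ^41e^(−8λ) = λ^42e^(−10λ), i.e. Gamma(shape=43, rate=10).
The mode of a Gamma(a, b) with a ≥ 1 (shape–rate) is (a−1)/b = 42/10 ≈ 4.200.

λ̂_MAP = 4.200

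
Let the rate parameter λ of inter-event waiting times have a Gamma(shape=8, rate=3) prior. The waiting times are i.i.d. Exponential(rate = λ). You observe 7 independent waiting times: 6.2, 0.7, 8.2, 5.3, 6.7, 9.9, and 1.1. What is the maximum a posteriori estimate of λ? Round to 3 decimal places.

The Exponential(rate=λ) likelihood is ∝ λ^n e^(−λΣtᵢ). Here n = 7 and Σtᵢ = 6.2 + 0.7 + 8.2 + 5.3 + 6.7 + 9.9 + 1.1 = 38.1.
Posterior ∝ λ^7e^(−3λ) · λ^7e^(−38.1λ) = λ^14e^(−41.1λ), i.e. Gamma(15, 41.1).
Mode = (a−1)/b = 14/41.1 ≈ 0.341.

λ̂_MAP = 0.341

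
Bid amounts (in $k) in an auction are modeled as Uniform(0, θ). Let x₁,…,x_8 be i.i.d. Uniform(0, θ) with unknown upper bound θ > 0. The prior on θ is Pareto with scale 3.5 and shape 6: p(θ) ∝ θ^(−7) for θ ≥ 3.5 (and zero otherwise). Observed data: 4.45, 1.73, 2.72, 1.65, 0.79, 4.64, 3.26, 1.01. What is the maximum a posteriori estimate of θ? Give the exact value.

The Uniform(0, θ) likelihood is θ^(−n) for θ ≥ max(xᵢ), zero otherwise. Here max(xᵢ) = 4.64.
Posterior ∝ θ^(−7) · θ^(−8) = θ^(−15) on θ ≥ max(3.5, 4.64) = 4.64.
This density is strictly decreasing in θ, so the posterior mode lies at the lower boundary of the support.

θ̂_MAP = 4.64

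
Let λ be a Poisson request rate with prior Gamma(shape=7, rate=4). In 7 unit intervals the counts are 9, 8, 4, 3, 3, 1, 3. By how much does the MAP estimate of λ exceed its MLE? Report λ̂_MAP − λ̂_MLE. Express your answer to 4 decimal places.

MAP − MLE = -1.0649

Σxᵢ = 31. Posterior is Gamma(38, 11); MAP = (38−1)/11 = 37/11 ≈ 3.36364.
MLE = x̄ = 31/7 ≈ 4.42857.
Difference = 37/11 − 31/7 = -82/77 ≈ -1.0649.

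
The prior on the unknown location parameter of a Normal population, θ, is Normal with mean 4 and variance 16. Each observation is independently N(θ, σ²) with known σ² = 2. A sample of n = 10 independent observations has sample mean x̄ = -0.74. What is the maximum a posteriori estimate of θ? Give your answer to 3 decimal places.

n = 10, x̄ = -0.74.
For a Normal prior and Normal likelihood with known variance, the posterior is Normal; its mode equals its mean, the precision-weighted average.
Prior precision 1/σ₀² = 1/16 = 0.0625; data precision n/σ² = 10/2 = 5.
θ̂ = (0.0625·4 + 5·(-0.74)) / (0.0625 + 5) = (-3.45)/5.0625 = -92/135 ≈ -0.681.

θ̂_MAP = -0.681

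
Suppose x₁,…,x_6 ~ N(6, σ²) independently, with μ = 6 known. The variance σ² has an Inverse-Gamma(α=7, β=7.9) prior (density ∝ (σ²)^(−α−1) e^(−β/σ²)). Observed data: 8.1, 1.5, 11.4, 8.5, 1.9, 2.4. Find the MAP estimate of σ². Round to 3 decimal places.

σ̂²_MAP = 4.802

Sum of squared deviations about the known mean: SS = (8.1−6)² + (1.5−6)² + (11.4−6)² + (8.5−6)² + (1.9−6)² + (2.4−6)² = 89.84.
The Normal likelihood contributes (σ²)^(−n/2) exp(−SS/(2σ²)), so the posterior is Inverse-Gamma(α + n/2, β + SS/2) = Inverse-Gamma(10, 52.82).
The mode of Inverse-Gamma(a, b) is b/(a+1) = 52.82/11 ≈ 4.802.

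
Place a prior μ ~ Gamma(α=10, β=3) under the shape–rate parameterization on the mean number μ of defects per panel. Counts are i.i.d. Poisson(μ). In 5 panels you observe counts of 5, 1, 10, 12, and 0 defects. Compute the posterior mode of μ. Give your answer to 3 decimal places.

μ̂_MAP = 4.625

Σxᵢ = 5+1+10+12+0 = 28, with n = 5.
Posterior ∝ μ^9e^(−3μ) · μ^28e^(−5μ) = μ^37e^(−8μ), i.e. Gamma(shape=38, rate=8).
The mode of a Gamma(a, b) with a ≥ 1 (shape–rate) is (a−1)/b = 37/8 ≈ 4.625.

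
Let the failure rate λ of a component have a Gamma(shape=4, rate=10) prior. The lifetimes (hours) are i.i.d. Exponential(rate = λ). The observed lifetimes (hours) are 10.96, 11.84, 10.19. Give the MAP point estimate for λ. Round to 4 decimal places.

λ̂_MAP = 0.1396

The Exponential(rate=λ) likelihood is ∝ λ^n e^(−λΣtᵢ). Here n = 3 and Σtᵢ = 10.96 + 11.84 + 10.19 = 32.99.
Posterior ∝ λ^3e^(−10λ) · λ^3e^(−32.99λ) = λ^6e^(−42.99λ), i.e. Gamma(7, 42.99).
Mode = (a−1)/b = 6/42.99 ≈ 0.1396.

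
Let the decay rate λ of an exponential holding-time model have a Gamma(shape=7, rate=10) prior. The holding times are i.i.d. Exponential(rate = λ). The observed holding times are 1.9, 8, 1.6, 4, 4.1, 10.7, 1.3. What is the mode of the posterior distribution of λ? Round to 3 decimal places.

The Exponential(rate=λ) likelihood is ∝ λ^n e^(−λΣtᵢ). Here n = 7 and Σtᵢ = 1.9 + 8 + 1.6 + 4 + 4.1 + 10.7 + 1.3 = 31.6.
Posterior ∝ λ^6e^(−10λ) · λ^7e^(−31.6λ) = λ^13e^(−41.6λ), i.e. Gamma(14, 41.6).
Mode = (a−1)/b = 13/41.6 ≈ 0.313.

λ̂_MAP = 0.313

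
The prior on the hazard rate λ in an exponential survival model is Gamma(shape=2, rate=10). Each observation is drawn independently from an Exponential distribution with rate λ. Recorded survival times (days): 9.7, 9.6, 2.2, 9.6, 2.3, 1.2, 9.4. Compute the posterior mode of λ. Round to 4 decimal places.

λ̂_MAP = 0.1481

The Exponential(rate=λ) likelihood is ∝ λ^n e^(−λΣtᵢ). Here n = 7 and Σtᵢ = 9.7 + 9.6 + 2.2 + 9.6 + 2.3 + 1.2 + 9.4 = 44.
Posterior ∝ λe^(−10λ) · λ^7e^(−44λ) = λ^8e^(−54λ), i.e. Gamma(9, 54).
Mode = (a−1)/b = 8/54 ≈ 0.1481.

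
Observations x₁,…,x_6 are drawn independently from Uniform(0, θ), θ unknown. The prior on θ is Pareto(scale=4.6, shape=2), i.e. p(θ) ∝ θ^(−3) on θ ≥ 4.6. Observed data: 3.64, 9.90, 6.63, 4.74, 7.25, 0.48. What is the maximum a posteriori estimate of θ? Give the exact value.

θ̂_MAP = 9.90

The Uniform(0, θ) likelihood is θ^(−n) for θ ≥ max(xᵢ), zero otherwise. Here max(xᵢ) = 9.90.
Posterior ∝ θ^(−3) · θ^(−6) = θ^(−9) on θ ≥ max(4.6, 9.90) = 9.90.
This density is strictly decreasing in θ, so the posterior mode lies at the lower boundary of the support.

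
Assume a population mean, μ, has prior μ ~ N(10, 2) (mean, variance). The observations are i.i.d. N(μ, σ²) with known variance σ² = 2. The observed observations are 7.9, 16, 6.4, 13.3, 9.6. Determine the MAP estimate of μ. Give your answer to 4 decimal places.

n = 5; x̄ = (7.9 + 16 + 6.4 + 13.3 + 9.6)/5 = 53.2/5 = 10.64.
For a Normal prior and Normal likelihood with known variance, the posterior is Normal; its mode equals its mean, the precision-weighted average.
Prior precision 1/σ₀² = 1/2 = 0.5; data precision n/σ² = 5/2 = 2.5.
μ̂ = (0.5·10 + 2.5·10.64) / (0.5 + 2.5) = 31.6/3 = 158/15 ≈ 10.5333.

μ̂_MAP = 10.5333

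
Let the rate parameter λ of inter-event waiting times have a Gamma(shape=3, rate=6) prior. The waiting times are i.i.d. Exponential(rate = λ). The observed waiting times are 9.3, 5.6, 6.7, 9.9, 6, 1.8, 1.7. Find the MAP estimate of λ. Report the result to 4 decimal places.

The Exponential(rate=λ) likelihood is ∝ λ^n e^(−λΣtᵢ). Here n = 7 and Σtᵢ = 9.3 + 5.6 + 6.7 + 9.9 + 6 + 1.8 + 1.7 = 41.
Posterior ∝ λ^2e^(−6λ) · λ^7e^(−41λ) = λ^9e^(−47λ), i.e. Gamma(10, 47).
Mode = (a−1)/b = 9/47 ≈ 0.1915.

λ̂_MAP = 0.1915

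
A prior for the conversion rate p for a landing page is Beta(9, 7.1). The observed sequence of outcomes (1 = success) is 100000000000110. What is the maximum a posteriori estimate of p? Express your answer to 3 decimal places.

p̂_MAP = 0.378

Prior: Beta(9, 7.1).
Data: 3 successes in 15 trials (from the sequence). The binomial likelihood contributes p^3(1−p)^12, so the posterior is Beta(9+3, 7.1+12) = Beta(12, 19.1).
For Beta(a, b) with a, b > 1 the mode is (a−1)/(a+b−2) = 11/29.1 ≈ 0.378.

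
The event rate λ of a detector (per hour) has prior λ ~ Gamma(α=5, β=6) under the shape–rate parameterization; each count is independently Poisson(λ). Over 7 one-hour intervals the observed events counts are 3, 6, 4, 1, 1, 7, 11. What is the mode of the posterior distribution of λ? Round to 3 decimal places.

Σxᵢ = 3+6+4+1+1+7+11 = 33, with n = 7.
Posterior ∝ λ^4e^(−6λ) · λ^33e^(−7λ) = λ^37e^(−13λ), i.e. Gamma(shape=38, rate=13).
The mode of a Gamma(a, b) with a ≥ 1 (shape–rate) is (a−1)/b = 37/13 ≈ 2.846.

λ̂_MAP = 2.846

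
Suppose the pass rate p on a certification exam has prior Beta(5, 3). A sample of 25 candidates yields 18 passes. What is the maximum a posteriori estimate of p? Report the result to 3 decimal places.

p̂_MAP = 0.710

Prior: Beta(5, 3).
Data: 18 successes in 25 trials. The binomial likelihood contributes p^18(1−p)^7, so the posterior is Beta(5+18, 3+7) = Beta(23, 10).
For Beta(a, b) with a, b > 1 the mode is (a−1)/(a+b−2) = 22/31 ≈ 0.710.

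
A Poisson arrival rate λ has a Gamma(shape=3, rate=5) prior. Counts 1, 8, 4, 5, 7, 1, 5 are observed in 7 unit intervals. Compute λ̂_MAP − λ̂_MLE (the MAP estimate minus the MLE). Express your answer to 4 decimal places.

MAP − MLE = -1.6786

Σxᵢ = 31. Posterior is Gamma(34, 12); MAP = (34−1)/12 = 33/12 ≈ 2.75000.
MLE = x̄ = 31/7 ≈ 4.42857.
Difference = 33/12 − 31/7 = -47/28 ≈ -1.6786.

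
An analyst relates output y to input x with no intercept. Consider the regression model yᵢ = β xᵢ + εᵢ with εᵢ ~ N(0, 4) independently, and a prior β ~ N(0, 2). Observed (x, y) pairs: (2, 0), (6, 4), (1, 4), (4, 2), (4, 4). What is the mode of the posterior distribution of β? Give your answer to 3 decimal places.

log p(β | y) = −Σ(yᵢ − βxᵢ)²/(2·4) − β²/(2·2) + const.
Setting the derivative to zero: Σxᵢ(yᵢ − βxᵢ)/4 − β/2 = 0, so β = Σxᵢyᵢ / (Σxᵢ² + σ²/τ²).
Σxᵢyᵢ = 2·0 + 6·4 + 1·4 + 4·2 + 4·4 = 52; Σxᵢ² = 73; σ²/τ² = 2.
β̂_MAP = 52 / (73 + 2) = 52/75 ≈ 0.693.

β̂_MAP = 0.693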